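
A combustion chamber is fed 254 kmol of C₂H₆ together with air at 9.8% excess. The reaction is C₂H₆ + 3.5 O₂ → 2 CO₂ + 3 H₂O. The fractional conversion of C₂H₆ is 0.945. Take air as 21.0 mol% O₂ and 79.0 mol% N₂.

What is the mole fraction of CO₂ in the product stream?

Stoichiometric O₂ = 3.5 × 254 = 889 kmol; O₂ fed = 889 × 1.098 = 976.1 kmol.
N₂ fed = 976.1 × 79/21 = 3672 kmol.
Fuel reacted = 0.945 × 254 → ξ = 240 kmol.
Outlet (n = n₀ + ν ξ):
  C₂H₆: 254 − 1(240) = 13.97
  O₂: 976.1 − 3.5(240) = 136
  N₂: 3672 (inert)
  CO₂: 0 + 2(240) = 480.1
  H₂O: 0 + 3(240) = 720.1
Total out = 5022 kmol; y_CO₂ = 480.1 / 5022 = 0.09559.

0.0956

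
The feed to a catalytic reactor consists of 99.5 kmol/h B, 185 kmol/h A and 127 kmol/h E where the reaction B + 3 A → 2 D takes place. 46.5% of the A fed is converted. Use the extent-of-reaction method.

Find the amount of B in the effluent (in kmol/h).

70.8 kmol/h

A reacted = 0.465 × 185 = 86.03 kmol/h; ν_A = −3, so ξ = 86.03/3 = 28.68 kmol/h.
Outlet amounts (n = n₀ + ν ξ):
  B: 99.5 − 1(28.68) = 70.83
  A: 185 − 3(28.68) = 98.97
  D: 0 + 2(28.68) = 57.35
  E: 127 (inert)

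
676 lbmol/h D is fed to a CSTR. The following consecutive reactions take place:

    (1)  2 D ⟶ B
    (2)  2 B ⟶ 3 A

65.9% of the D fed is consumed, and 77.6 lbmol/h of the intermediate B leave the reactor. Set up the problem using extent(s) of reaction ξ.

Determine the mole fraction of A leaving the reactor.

0.414

Conversion of D: D consumed = 2ξ₁ = 0.659 × 676 → ξ₁ = 222.7 lbmol/h.
B balance: n_B = 0 + 1ξ₁ − 2ξ₂ = 77.6 → ξ₂ = (1·222.7 − 77.6)/2 = 72.57 lbmol/h.
Outlet amounts (n = n₀ + Σ ν·ξ):
  D: 676 − 2(222.7) = 230.5
  B: 0 + 1(222.7) − 2(72.57) = 77.6
  A: 0 + 3(72.57) = 217.7
Total out = 525.8 lbmol/h; y_A = 217.7 / 525.8 = 0.414.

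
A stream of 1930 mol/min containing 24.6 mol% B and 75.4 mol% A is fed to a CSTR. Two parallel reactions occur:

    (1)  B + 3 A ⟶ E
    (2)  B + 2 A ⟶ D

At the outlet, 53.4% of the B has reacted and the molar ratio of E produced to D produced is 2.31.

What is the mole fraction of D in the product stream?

0.0615

Conversion of B: B consumed = 0.534 × 474.8 = 253.5 mol/min = 1ξ₁ + 1ξ₂.
Selectivity: 1ξ₁ / (1ξ₂) = 2.31 → ξ₁ = 2.31 ξ₂.
Substitute: (1·2.31 + 1) ξ₂ = 253.5 → ξ₂ = 76.6 mol/min, ξ₁ = 176.9 mol/min.
Outlet amounts (n = n₀ + Σ ν·ξ):
  B: 474.8 − 1(176.9) − 1(76.6) = 221.2
  A: 1455 − 3(176.9) − 2(76.6) = 771.2
  E: 0 + 1(176.9) = 176.9
  D: 0 + 1(76.6) = 76.6
Total out = 1246 mol/min; y_D = 76.6 / 1246 = 0.06147.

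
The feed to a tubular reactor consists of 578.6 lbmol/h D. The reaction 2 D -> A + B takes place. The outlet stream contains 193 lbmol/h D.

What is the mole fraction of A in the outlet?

0.333

For D: n = n₀ − 2ξ → 193 = 578.6 − 2ξ, giving ξ = 192.8 lbmol/h.
Outlet amounts (n = n₀ + ν ξ):
  D: 578.6 − 2(192.8) = 193
  A: 0 + 1(192.8) = 192.8
  B: 0 + 1(192.8) = 192.8
Total out = 578.6 lbmol/h; y_A = 192.8 / 578.6 = 0.3332.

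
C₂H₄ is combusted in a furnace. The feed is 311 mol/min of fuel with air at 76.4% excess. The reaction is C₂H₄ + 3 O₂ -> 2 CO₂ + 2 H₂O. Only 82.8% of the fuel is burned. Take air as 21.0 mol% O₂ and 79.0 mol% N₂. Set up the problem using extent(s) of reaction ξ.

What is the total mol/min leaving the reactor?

Stoichiometric O₂ = 3 × 311 = 933 mol/min; O₂ fed = 933 × 1.764 = 1646 mol/min.
N₂ fed = 1646 × 79/21 = 6191 mol/min.
Fuel reacted = 0.828 × 311 → ξ = 257.5 mol/min.
Outlet (n = n₀ + ν ξ):
  C₂H₄: 311 − 1(257.5) = 53.49
  O₂: 1646 − 3(257.5) = 873.3
  N₂: 6191 (inert)
  CO₂: 0 + 2(257.5) = 515
  H₂O: 0 + 2(257.5) = 515
Total out = 53.49 + 873.3 + 6191 + 515 + 515 = 8148 mol/min.

8150 mol/min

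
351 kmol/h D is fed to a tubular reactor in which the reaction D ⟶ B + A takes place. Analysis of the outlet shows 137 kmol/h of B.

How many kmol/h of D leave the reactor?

For B: n = n₀ + 1ξ → 137 = 0 + 1ξ, giving ξ = 137 kmol/h.
Outlet amounts (n = n₀ + ν ξ):
  D: 351 − 1(137) = 214
  B: 0 + 1(137) = 137
  A: 0 + 1(137) = 137

214 kmol/h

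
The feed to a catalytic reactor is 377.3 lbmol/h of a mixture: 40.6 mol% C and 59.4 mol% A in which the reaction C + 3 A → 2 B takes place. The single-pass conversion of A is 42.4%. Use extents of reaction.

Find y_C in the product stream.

0.387

A reacted = 0.424 × 224.1 = 95.03 lbmol/h; ν_A = −3, so ξ = 95.03/3 = 31.68 lbmol/h.
Outlet amounts (n = n₀ + ν ξ):
  C: 153.2 − 1(31.68) = 121.5
  A: 224.1 − 3(31.68) = 129.1
  B: 0 + 2(31.68) = 63.35
Total out = 313.9 lbmol/h; y_C = 121.5 / 313.9 = 0.387.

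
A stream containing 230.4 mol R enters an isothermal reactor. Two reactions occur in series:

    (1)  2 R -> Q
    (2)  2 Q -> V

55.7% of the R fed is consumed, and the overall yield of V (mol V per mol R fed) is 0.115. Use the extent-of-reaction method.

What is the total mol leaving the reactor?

Conversion of R: R consumed = 2ξ₁ = 0.557 × 230.4 → ξ₁ = 64.17 mol.
Yield of V: 1ξ₂ / 230.4 = 0.115 → ξ₂ = 26.5 mol.
Outlet amounts (n = n₀ + Σ ν·ξ):
  R: 230.4 − 2(64.17) = 102.1
  Q: 0 + 1(64.17) − 2(26.5) = 11.17
  V: 0 + 1(26.5) = 26.5
Total out = 102.1 + 11.17 + 26.5 = 139.7 mol.

140 mol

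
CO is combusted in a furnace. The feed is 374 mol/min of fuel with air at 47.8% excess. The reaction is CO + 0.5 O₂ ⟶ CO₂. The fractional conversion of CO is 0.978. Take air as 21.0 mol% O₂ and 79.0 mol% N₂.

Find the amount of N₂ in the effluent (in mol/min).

Stoichiometric O₂ = 0.5 × 374 = 187 mol/min; O₂ fed = 187 × 1.478 = 276.4 mol/min.
N₂ fed = 276.4 × 79/21 = 1040 mol/min.
Fuel reacted = 0.978 × 374 → ξ = 365.8 mol/min.
Outlet (n = n₀ + ν ξ):
  CO: 374 − 1(365.8) = 8.228
  O₂: 276.4 − 0.5(365.8) = 93.5
  N₂: 1040 (inert)
  CO₂: 0 + 1(365.8) = 365.8

1040 mol/min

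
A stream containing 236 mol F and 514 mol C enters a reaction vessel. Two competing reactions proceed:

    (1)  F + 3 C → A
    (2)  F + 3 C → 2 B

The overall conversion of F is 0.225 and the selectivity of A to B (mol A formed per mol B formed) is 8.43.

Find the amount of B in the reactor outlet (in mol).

5.95 mol

Conversion of F: F consumed = 0.225 × 236 = 53.1 mol = 1ξ₁ + 1ξ₂.
Selectivity: 1ξ₁ / (2ξ₂) = 8.43 → ξ₁ = 16.86 ξ₂.
Substitute: (1·16.86 + 1) ξ₂ = 53.1 → ξ₂ = 2.973 mol, ξ₁ = 50.13 mol.
Outlet amounts (n = n₀ + Σ ν·ξ):
  F: 236 − 1(50.13) − 1(2.973) = 182.9
  C: 514 − 3(50.13) − 3(2.973) = 354.7
  A: 0 + 1(50.13) = 50.13
  B: 0 + 2(2.973) = 5.946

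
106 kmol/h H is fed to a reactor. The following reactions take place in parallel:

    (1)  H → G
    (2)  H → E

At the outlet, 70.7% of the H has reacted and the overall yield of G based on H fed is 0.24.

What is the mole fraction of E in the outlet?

Yield of G: 1ξ₁ / 106 = 0.24 → ξ₁ = 25.44 kmol/h.
Conversion of H: 1ξ₁ + 1ξ₂ = 0.707 × 106 = 74.94 → ξ₂ = 49.5 kmol/h.
Outlet amounts (n = n₀ + Σ ν·ξ):
  H: 106 − 1(25.44) − 1(49.5) = 31.06
  G: 0 + 1(25.44) = 25.44
  E: 0 + 1(49.5) = 49.5
Total out = 106 kmol/h; y_E = 49.5 / 106 = 0.467.

0.467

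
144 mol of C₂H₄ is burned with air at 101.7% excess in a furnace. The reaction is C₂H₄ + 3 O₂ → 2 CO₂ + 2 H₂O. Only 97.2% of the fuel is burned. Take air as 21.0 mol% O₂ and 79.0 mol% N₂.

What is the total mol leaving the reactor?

4290 mol

Stoichiometric O₂ = 3 × 144 = 432 mol; O₂ fed = 432 × 2.017 = 871.3 mol.
N₂ fed = 871.3 × 79/21 = 3278 mol.
Fuel reacted = 0.972 × 144 → ξ = 140 mol.
Outlet (n = n₀ + ν ξ):
  C₂H₄: 144 − 1(140) = 4.032
  O₂: 871.3 − 3(140) = 451.4
  N₂: 3278 (inert)
  CO₂: 0 + 2(140) = 279.9
  H₂O: 0 + 2(140) = 279.9
Total out = 4.032 + 451.4 + 3278 + 279.9 + 279.9 = 4293 mol.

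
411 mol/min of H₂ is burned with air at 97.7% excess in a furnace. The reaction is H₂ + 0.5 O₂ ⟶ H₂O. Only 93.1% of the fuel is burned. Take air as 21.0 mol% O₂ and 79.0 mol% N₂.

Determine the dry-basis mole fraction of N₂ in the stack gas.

Stoichiometric O₂ = 0.5 × 411 = 205.5 mol/min; O₂ fed = 205.5 × 1.977 = 406.3 mol/min.
N₂ fed = 406.3 × 79/21 = 1528 mol/min.
Fuel reacted = 0.931 × 411 → ξ = 382.6 mol/min.
Outlet (n = n₀ + ν ξ):
  H₂: 411 − 1(382.6) = 28.36
  O₂: 406.3 − 0.5(382.6) = 215
  N₂: 1528 (inert)
  H₂O: 0 + 1(382.6) = 382.6
Dry total = 1772 mol/min; y_N₂ (dry) = 1528 / 1772 = 0.8627.

0.863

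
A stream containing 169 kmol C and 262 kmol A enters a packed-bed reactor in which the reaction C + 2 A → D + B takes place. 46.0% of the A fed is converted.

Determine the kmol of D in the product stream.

A reacted = 0.46 × 262 = 120.5 kmol; ν_A = −2, so ξ = 120.5/2 = 60.26 kmol.
Outlet amounts (n = n₀ + ν ξ):
  C: 169 − 1(60.26) = 108.7
  A: 262 − 2(60.26) = 141.5
  D: 0 + 1(60.26) = 60.26
  B: 0 + 1(60.26) = 60.26

60.3 kmol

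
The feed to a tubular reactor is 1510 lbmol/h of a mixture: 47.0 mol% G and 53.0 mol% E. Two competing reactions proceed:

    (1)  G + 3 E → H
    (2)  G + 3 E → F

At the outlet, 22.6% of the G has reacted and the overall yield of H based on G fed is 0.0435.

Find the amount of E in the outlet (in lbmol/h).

319 lbmol/h

Yield of H: 1ξ₁ / 709.7 = 0.0435 → ξ₁ = 30.87 lbmol/h.
Conversion of G: 1ξ₁ + 1ξ₂ = 0.226 × 709.7 = 160.4 → ξ₂ = 129.5 lbmol/h.
Outlet amounts (n = n₀ + Σ ν·ξ):
  G: 709.7 − 1(30.87) − 1(129.5) = 549.3
  E: 800.3 − 3(30.87) − 3(129.5) = 319.1
  H: 0 + 1(30.87) = 30.87
  F: 0 + 1(129.5) = 129.5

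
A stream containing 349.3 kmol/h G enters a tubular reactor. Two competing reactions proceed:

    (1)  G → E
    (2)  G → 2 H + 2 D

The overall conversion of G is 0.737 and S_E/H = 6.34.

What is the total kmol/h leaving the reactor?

406 kmol/h

Conversion of G: G consumed = 0.737 × 349.3 = 257.4 kmol/h = 1ξ₁ + 1ξ₂.
Selectivity: 1ξ₁ / (2ξ₂) = 6.34 → ξ₁ = 12.68 ξ₂.
Substitute: (1·12.68 + 1) ξ₂ = 257.4 → ξ₂ = 18.82 kmol/h, ξ₁ = 238.6 kmol/h.
Outlet amounts (n = n₀ + Σ ν·ξ):
  G: 349.3 − 1(238.6) − 1(18.82) = 91.87
  E: 0 + 1(238.6) = 238.6
  H: 0 + 2(18.82) = 37.64
  D: 0 + 2(18.82) = 37.64
Total out = 91.87 + 238.6 + 37.64 + 37.64 = 405.8 kmol/h.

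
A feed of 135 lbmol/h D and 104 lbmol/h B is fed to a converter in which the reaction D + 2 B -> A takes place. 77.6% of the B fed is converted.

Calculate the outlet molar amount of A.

B reacted = 0.776 × 104 = 80.7 lbmol/h; ν_B = −2, so ξ = 80.7/2 = 40.35 lbmol/h.
Outlet amounts (n = n₀ + ν ξ):
  D: 135 − 1(40.35) = 94.65
  B: 104 − 2(40.35) = 23.3
  A: 0 + 1(40.35) = 40.35

40.4 lbmol/h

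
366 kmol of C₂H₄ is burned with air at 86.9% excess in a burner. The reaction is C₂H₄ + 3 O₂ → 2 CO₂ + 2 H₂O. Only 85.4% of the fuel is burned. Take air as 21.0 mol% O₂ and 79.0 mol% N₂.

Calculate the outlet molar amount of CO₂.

Stoichiometric O₂ = 3 × 366 = 1098 kmol; O₂ fed = 1098 × 1.869 = 2052 kmol.
N₂ fed = 2052 × 79/21 = 7720 kmol.
Fuel reacted = 0.854 × 366 → ξ = 312.6 kmol.
Outlet (n = n₀ + ν ξ):
  C₂H₄: 366 − 1(312.6) = 53.44
  O₂: 2052 − 3(312.6) = 1114
  N₂: 7720 (inert)
  CO₂: 0 + 2(312.6) = 625.1
  H₂O: 0 + 2(312.6) = 625.1

625 kmol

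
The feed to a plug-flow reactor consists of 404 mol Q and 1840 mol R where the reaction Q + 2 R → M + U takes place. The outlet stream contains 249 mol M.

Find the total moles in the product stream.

For M: n = n₀ + 1ξ → 249 = 0 + 1ξ, giving ξ = 249 mol.
Outlet amounts (n = n₀ + ν ξ):
  Q: 404 − 1(249) = 155
  R: 1840 − 2(249) = 1342
  M: 0 + 1(249) = 249
  U: 0 + 1(249) = 249
Total out = 155 + 1342 + 249 + 249 = 1995 mol.

2000 mol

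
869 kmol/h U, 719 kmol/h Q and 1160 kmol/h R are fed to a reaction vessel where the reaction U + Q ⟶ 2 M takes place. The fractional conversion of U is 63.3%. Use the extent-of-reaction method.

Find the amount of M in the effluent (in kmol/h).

1100 kmol/h

U reacted = 0.633 × 869 = 550.1 kmol/h; ν_U = −1, so ξ = 550.1/1 = 550.1 kmol/h.
Outlet amounts (n = n₀ + ν ξ):
  U: 869 − 1(550.1) = 318.9
  Q: 719 − 1(550.1) = 168.9
  M: 0 + 2(550.1) = 1100
  R: 1160 (inert)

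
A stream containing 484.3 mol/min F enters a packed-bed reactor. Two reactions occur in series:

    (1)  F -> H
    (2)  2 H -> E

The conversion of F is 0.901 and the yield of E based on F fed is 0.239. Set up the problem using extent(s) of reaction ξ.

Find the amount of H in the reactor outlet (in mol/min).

205 mol/min

Conversion of F: F consumed = 1ξ₁ = 0.901 × 484.3 → ξ₁ = 436.4 mol/min.
Yield of E: 1ξ₂ / 484.3 = 0.239 → ξ₂ = 115.7 mol/min.
Outlet amounts (n = n₀ + Σ ν·ξ):
  F: 484.3 − 1(436.4) = 47.95
  H: 0 + 1(436.4) − 2(115.7) = 204.9
  E: 0 + 1(115.7) = 115.7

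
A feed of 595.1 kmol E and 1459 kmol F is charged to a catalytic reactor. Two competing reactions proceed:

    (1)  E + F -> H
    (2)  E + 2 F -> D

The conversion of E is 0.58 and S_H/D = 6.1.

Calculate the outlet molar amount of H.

297 kmol

Conversion of E: E consumed = 0.58 × 595.1 = 345.2 kmol = 1ξ₁ + 1ξ₂.
Selectivity: 1ξ₁ / (1ξ₂) = 6.1 → ξ₁ = 6.1 ξ₂.
Substitute: (1·6.1 + 1) ξ₂ = 345.2 → ξ₂ = 48.61 kmol, ξ₁ = 296.5 kmol.
Outlet amounts (n = n₀ + Σ ν·ξ):
  E: 595.1 − 1(296.5) − 1(48.61) = 249.9
  F: 1459 − 1(296.5) − 2(48.61) = 1065
  H: 0 + 1(296.5) = 296.5
  D: 0 + 1(48.61) = 48.61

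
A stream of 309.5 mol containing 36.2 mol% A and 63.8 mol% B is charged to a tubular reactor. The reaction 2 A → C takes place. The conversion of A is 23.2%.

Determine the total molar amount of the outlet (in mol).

297 mol

A reacted = 0.232 × 112 = 25.99 mol; ν_A = −2, so ξ = 25.99/2 = 13 mol.
Outlet amounts (n = n₀ + ν ξ):
  A: 112 − 2(13) = 86.05
  C: 0 + 1(13) = 13
  B: 197.5 (inert)
Total out = 86.05 + 13 + 197.5 = 296.5 mol.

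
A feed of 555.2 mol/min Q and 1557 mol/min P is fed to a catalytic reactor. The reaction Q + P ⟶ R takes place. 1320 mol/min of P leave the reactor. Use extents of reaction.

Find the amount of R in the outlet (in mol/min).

For P: n = n₀ − 1ξ → 1320 = 1557 − 1ξ, giving ξ = 237 mol/min.
Outlet amounts (n = n₀ + ν ξ):
  Q: 555.2 − 1(237) = 318.2
  P: 1557 − 1(237) = 1320
  R: 0 + 1(237) = 237

237 mol/min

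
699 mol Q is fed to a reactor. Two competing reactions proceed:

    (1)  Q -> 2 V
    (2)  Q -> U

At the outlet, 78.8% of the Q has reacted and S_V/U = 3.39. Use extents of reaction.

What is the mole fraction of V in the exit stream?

Conversion of Q: Q consumed = 0.788 × 699 = 550.8 mol = 1ξ₁ + 1ξ₂.
Selectivity: 2ξ₁ / (1ξ₂) = 3.39 → ξ₁ = 1.695 ξ₂.
Substitute: (1·1.695 + 1) ξ₂ = 550.8 → ξ₂ = 204.4 mol, ξ₁ = 346.4 mol.
Outlet amounts (n = n₀ + Σ ν·ξ):
  Q: 699 − 1(346.4) − 1(204.4) = 148.2
  V: 0 + 2(346.4) = 692.9
  U: 0 + 1(204.4) = 204.4
Total out = 1045 mol; y_V = 692.9 / 1045 = 0.6628.

0.663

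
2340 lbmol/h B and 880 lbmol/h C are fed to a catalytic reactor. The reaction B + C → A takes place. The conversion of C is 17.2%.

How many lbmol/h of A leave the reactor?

151 lbmol/h

C reacted = 0.172 × 880 = 151.4 lbmol/h; ν_C = −1, so ξ = 151.4/1 = 151.4 lbmol/h.
Outlet amounts (n = n₀ + ν ξ):
  B: 2340 − 1(151.4) = 2189
  C: 880 − 1(151.4) = 728.6
  A: 0 + 1(151.4) = 151.4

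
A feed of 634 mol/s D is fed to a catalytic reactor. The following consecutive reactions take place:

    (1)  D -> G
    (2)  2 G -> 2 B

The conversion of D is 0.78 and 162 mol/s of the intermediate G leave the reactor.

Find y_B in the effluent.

Conversion of D: D consumed = 1ξ₁ = 0.78 × 634 → ξ₁ = 494.5 mol/s.
G balance: n_G = 0 + 1ξ₁ − 2ξ₂ = 162 → ξ₂ = (1·494.5 − 162)/2 = 166.3 mol/s.
Outlet amounts (n = n₀ + Σ ν·ξ):
  D: 634 − 1(494.5) = 139.5
  G: 0 + 1(494.5) − 2(166.3) = 162
  B: 0 + 2(166.3) = 332.5
Total out = 634 mol/s; y_B = 332.5 / 634 = 0.5245.

0.524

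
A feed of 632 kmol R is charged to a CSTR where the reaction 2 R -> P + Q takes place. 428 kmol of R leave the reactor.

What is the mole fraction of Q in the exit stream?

For R: n = n₀ − 2ξ → 428 = 632 − 2ξ, giving ξ = 102 kmol.
Outlet amounts (n = n₀ + ν ξ):
  R: 632 − 2(102) = 428
  P: 0 + 1(102) = 102
  Q: 0 + 1(102) = 102
Total out = 632 kmol; y_Q = 102 / 632 = 0.1614.

0.161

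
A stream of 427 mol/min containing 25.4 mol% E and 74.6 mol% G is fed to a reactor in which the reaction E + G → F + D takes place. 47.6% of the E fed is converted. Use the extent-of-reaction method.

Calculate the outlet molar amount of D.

E reacted = 0.476 × 108.5 = 51.63 mol/min; ν_E = −1, so ξ = 51.63/1 = 51.63 mol/min.
Outlet amounts (n = n₀ + ν ξ):
  E: 108.5 − 1(51.63) = 56.83
  G: 318.5 − 1(51.63) = 266.9
  F: 0 + 1(51.63) = 51.63
  D: 0 + 1(51.63) = 51.63

51.6 mol/min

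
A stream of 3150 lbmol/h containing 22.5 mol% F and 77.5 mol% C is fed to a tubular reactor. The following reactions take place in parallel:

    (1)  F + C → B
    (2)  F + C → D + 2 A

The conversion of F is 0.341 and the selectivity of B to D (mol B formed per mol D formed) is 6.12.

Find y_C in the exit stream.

0.739

Conversion of F: F consumed = 0.341 × 708.8 = 241.7 lbmol/h = 1ξ₁ + 1ξ₂.
Selectivity: 1ξ₁ / (1ξ₂) = 6.12 → ξ₁ = 6.12 ξ₂.
Substitute: (1·6.12 + 1) ξ₂ = 241.7 → ξ₂ = 33.94 lbmol/h, ξ₁ = 207.7 lbmol/h.
Outlet amounts (n = n₀ + Σ ν·ξ):
  F: 708.8 − 1(207.7) − 1(33.94) = 467.1
  C: 2441 − 1(207.7) − 1(33.94) = 2200
  B: 0 + 1(207.7) = 207.7
  D: 0 + 1(33.94) = 33.94
  A: 0 + 2(33.94) = 67.89
Total out = 2976 lbmol/h; y_C = 2200 / 2976 = 0.7391.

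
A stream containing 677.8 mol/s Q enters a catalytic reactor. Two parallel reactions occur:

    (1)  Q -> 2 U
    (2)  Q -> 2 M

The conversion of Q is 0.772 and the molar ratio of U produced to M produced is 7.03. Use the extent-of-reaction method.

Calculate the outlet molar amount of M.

Conversion of Q: Q consumed = 0.772 × 677.8 = 523.3 mol/s = 1ξ₁ + 1ξ₂.
Selectivity: 2ξ₁ / (2ξ₂) = 7.03 → ξ₁ = 7.03 ξ₂.
Substitute: (1·7.03 + 1) ξ₂ = 523.3 → ξ₂ = 65.16 mol/s, ξ₁ = 458.1 mol/s.
Outlet amounts (n = n₀ + Σ ν·ξ):
  Q: 677.8 − 1(458.1) − 1(65.16) = 154.5
  U: 0 + 2(458.1) = 916.2
  M: 0 + 2(65.16) = 130.3

130 mol/s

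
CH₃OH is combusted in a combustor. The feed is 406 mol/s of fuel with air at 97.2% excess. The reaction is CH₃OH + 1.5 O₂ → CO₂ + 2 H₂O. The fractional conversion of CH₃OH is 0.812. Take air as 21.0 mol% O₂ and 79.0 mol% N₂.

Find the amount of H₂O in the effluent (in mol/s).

659 mol/s

Stoichiometric O₂ = 1.5 × 406 = 609 mol/s; O₂ fed = 609 × 1.972 = 1201 mol/s.
N₂ fed = 1201 × 79/21 = 4518 mol/s.
Fuel reacted = 0.812 × 406 → ξ = 329.7 mol/s.
Outlet (n = n₀ + ν ξ):
  CH₃OH: 406 − 1(329.7) = 76.33
  O₂: 1201 − 1.5(329.7) = 706.4
  N₂: 4518 (inert)
  CO₂: 0 + 1(329.7) = 329.7
  H₂O: 0 + 2(329.7) = 659.3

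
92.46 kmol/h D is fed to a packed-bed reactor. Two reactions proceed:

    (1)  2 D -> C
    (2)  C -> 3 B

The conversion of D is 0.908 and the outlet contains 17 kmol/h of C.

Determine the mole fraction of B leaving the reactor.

0.746

Conversion of D: D consumed = 2ξ₁ = 0.908 × 92.46 → ξ₁ = 41.98 kmol/h.
C balance: n_C = 0 + 1ξ₁ − 1ξ₂ = 17 → ξ₂ = (1·41.98 − 17)/1 = 24.98 kmol/h.
Outlet amounts (n = n₀ + Σ ν·ξ):
  D: 92.46 − 2(41.98) = 8.506
  C: 0 + 1(41.98) − 1(24.98) = 17
  B: 0 + 3(24.98) = 74.93
Total out = 100.4 kmol/h; y_B = 74.93 / 100.4 = 0.746.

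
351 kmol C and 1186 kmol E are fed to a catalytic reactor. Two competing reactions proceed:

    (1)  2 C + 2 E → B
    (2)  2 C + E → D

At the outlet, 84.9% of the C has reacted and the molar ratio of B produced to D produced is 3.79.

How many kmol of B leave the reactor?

118 kmol

Conversion of C: C consumed = 0.849 × 351 = 298 kmol = 2ξ₁ + 2ξ₂.
Selectivity: 1ξ₁ / (1ξ₂) = 3.79 → ξ₁ = 3.79 ξ₂.
Substitute: (2·3.79 + 2) ξ₂ = 298 → ξ₂ = 31.11 kmol, ξ₁ = 117.9 kmol.
Outlet amounts (n = n₀ + Σ ν·ξ):
  C: 351 − 2(117.9) − 2(31.11) = 53
  E: 1186 − 2(117.9) − 1(31.11) = 919.1
  B: 0 + 1(117.9) = 117.9
  D: 0 + 1(31.11) = 31.11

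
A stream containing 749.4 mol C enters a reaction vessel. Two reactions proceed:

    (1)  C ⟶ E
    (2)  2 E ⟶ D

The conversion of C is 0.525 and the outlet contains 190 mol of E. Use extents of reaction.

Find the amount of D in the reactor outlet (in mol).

102 mol

Conversion of C: C consumed = 1ξ₁ = 0.525 × 749.4 → ξ₁ = 393.4 mol.
E balance: n_E = 0 + 1ξ₁ − 2ξ₂ = 190 → ξ₂ = (1·393.4 − 190)/2 = 101.7 mol.
Outlet amounts (n = n₀ + Σ ν·ξ):
  C: 749.4 − 1(393.4) = 356
  E: 0 + 1(393.4) − 2(101.7) = 190
  D: 0 + 1(101.7) = 101.7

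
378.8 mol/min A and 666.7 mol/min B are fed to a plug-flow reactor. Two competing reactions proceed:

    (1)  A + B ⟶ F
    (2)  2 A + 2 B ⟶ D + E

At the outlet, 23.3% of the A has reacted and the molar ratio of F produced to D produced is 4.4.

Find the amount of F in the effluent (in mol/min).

Conversion of A: A consumed = 0.233 × 378.8 = 88.26 mol/min = 1ξ₁ + 2ξ₂.
Selectivity: 1ξ₁ / (1ξ₂) = 4.4 → ξ₁ = 4.4 ξ₂.
Substitute: (1·4.4 + 2) ξ₂ = 88.26 → ξ₂ = 13.79 mol/min, ξ₁ = 60.68 mol/min.
Outlet amounts (n = n₀ + Σ ν·ξ):
  A: 378.8 − 1(60.68) − 2(13.79) = 290.5
  B: 666.7 − 1(60.68) − 2(13.79) = 578.4
  F: 0 + 1(60.68) = 60.68
  D: 0 + 1(13.79) = 13.79
  E: 0 + 1(13.79) = 13.79

60.7 mol/min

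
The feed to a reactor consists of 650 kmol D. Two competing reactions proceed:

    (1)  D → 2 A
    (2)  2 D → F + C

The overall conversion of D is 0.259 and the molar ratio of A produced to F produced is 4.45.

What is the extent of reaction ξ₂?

Conversion of D: D consumed = 0.259 × 650 = 168.3 kmol = 1ξ₁ + 2ξ₂.
Selectivity: 2ξ₁ / (1ξ₂) = 4.45 → ξ₁ = 2.225 ξ₂.
Substitute: (1·2.225 + 2) ξ₂ = 168.3 → ξ₂ = 39.85 kmol, ξ₁ = 88.66 kmol.
Outlet amounts (n = n₀ + Σ ν·ξ):
  D: 650 − 1(88.66) − 2(39.85) = 481.6
  A: 0 + 2(88.66) = 177.3
  F: 0 + 1(39.85) = 39.85
  C: 0 + 1(39.85) = 39.85

ξ₂ = 39.8 kmol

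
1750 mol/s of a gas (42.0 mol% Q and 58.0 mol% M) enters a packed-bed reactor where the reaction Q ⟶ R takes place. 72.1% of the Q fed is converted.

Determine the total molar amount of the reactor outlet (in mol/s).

Q reacted = 0.721 × 735 = 529.9 mol/s; ν_Q = −1, so ξ = 529.9/1 = 529.9 mol/s.
Outlet amounts (n = n₀ + ν ξ):
  Q: 735 − 1(529.9) = 205.1
  R: 0 + 1(529.9) = 529.9
  M: 1015 (inert)
Total out = 205.1 + 529.9 + 1015 = 1750 mol/s.

1750 mol/s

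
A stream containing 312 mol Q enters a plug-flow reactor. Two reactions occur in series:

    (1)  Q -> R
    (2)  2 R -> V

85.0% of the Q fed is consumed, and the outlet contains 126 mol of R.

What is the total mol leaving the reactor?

Conversion of Q: Q consumed = 1ξ₁ = 0.85 × 312 → ξ₁ = 265.2 mol.
R balance: n_R = 0 + 1ξ₁ − 2ξ₂ = 126 → ξ₂ = (1·265.2 − 126)/2 = 69.6 mol.
Outlet amounts (n = n₀ + Σ ν·ξ):
  Q: 312 − 1(265.2) = 46.8
  R: 0 + 1(265.2) − 2(69.6) = 126
  V: 0 + 1(69.6) = 69.6
Total out = 46.8 + 126 + 69.6 = 242.4 mol.

242 mol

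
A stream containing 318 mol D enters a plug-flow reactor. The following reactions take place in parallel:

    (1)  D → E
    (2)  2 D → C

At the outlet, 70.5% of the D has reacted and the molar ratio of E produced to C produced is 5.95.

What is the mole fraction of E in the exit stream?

Conversion of D: D consumed = 0.705 × 318 = 224.2 mol = 1ξ₁ + 2ξ₂.
Selectivity: 1ξ₁ / (1ξ₂) = 5.95 → ξ₁ = 5.95 ξ₂.
Substitute: (1·5.95 + 2) ξ₂ = 224.2 → ξ₂ = 28.2 mol, ξ₁ = 167.8 mol.
Outlet amounts (n = n₀ + Σ ν·ξ):
  D: 318 − 1(167.8) − 2(28.2) = 93.81
  E: 0 + 1(167.8) = 167.8
  C: 0 + 1(28.2) = 28.2
Total out = 289.8 mol; y_E = 167.8 / 289.8 = 0.579.

0.579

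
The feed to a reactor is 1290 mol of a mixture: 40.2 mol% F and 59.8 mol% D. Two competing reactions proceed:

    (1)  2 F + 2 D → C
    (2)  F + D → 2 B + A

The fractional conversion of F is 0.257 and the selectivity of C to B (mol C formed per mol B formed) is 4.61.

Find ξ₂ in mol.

Conversion of F: F consumed = 0.257 × 518.6 = 133.3 mol = 2ξ₁ + 1ξ₂.
Selectivity: 1ξ₁ / (2ξ₂) = 4.61 → ξ₁ = 9.22 ξ₂.
Substitute: (2·9.22 + 1) ξ₂ = 133.3 → ξ₂ = 6.856 mol, ξ₁ = 63.21 mol.
Outlet amounts (n = n₀ + Σ ν·ξ):
  F: 518.6 − 2(63.21) − 1(6.856) = 385.3
  D: 771.4 − 2(63.21) − 1(6.856) = 638.1
  C: 0 + 1(63.21) = 63.21
  B: 0 + 2(6.856) = 13.71
  A: 0 + 1(6.856) = 6.856

ξ₂ = 6.86 mol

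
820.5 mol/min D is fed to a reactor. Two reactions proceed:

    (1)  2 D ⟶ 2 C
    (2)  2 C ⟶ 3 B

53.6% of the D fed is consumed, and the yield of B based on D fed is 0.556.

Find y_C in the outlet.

Conversion of D: D consumed = 2ξ₁ = 0.536 × 820.5 → ξ₁ = 219.9 mol/min.
Yield of B: 3ξ₂ / 820.5 = 0.556 → ξ₂ = 152.1 mol/min.
Outlet amounts (n = n₀ + Σ ν·ξ):
  D: 820.5 − 2(219.9) = 380.7
  C: 0 + 2(219.9) − 2(152.1) = 135.7
  B: 0 + 3(152.1) = 456.2
Total out = 972.6 mol/min; y_C = 135.7 / 972.6 = 0.1395.

0.139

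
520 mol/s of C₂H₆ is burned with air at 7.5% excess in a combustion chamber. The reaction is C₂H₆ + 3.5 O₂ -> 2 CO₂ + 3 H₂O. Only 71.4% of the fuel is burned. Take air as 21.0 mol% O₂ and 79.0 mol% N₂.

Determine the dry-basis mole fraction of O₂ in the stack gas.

Stoichiometric O₂ = 3.5 × 520 = 1820 mol/s; O₂ fed = 1820 × 1.075 = 1956 mol/s.
N₂ fed = 1956 × 79/21 = 7360 mol/s.
Fuel reacted = 0.714 × 520 → ξ = 371.3 mol/s.
Outlet (n = n₀ + ν ξ):
  C₂H₆: 520 − 1(371.3) = 148.7
  O₂: 1956 − 3.5(371.3) = 657
  N₂: 7360 (inert)
  CO₂: 0 + 2(371.3) = 742.6
  H₂O: 0 + 3(371.3) = 1114
Dry total = 8908 mol/s; y_O₂ (dry) = 657 / 8908 = 0.07375.

0.0738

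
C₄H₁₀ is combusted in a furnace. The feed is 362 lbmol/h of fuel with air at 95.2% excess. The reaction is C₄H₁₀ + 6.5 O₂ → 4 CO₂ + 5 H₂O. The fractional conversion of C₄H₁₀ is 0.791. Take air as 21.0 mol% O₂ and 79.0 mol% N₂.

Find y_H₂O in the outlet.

0.0632

Stoichiometric O₂ = 6.5 × 362 = 2353 lbmol/h; O₂ fed = 2353 × 1.952 = 4593 lbmol/h.
N₂ fed = 4593 × 79/21 = 17280 lbmol/h.
Fuel reacted = 0.791 × 362 → ξ = 286.3 lbmol/h.
Outlet (n = n₀ + ν ξ):
  C₄H₁₀: 362 − 1(286.3) = 75.66
  O₂: 4593 − 6.5(286.3) = 2732
  N₂: 17280 (inert)
  CO₂: 0 + 4(286.3) = 1145
  H₂O: 0 + 5(286.3) = 1432
Total out = 22660 lbmol/h; y_H₂O = 1432 / 22660 = 0.06317.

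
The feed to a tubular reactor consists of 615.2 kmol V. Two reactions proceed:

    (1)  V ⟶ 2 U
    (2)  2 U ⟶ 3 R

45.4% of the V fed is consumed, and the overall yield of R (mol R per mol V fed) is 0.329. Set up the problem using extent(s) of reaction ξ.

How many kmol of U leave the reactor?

Conversion of V: V consumed = 1ξ₁ = 0.454 × 615.2 → ξ₁ = 279.3 kmol.
Yield of R: 3ξ₂ / 615.2 = 0.329 → ξ₂ = 67.47 kmol.
Outlet amounts (n = n₀ + Σ ν·ξ):
  V: 615.2 − 1(279.3) = 335.9
  U: 0 + 2(279.3) − 2(67.47) = 423.7
  R: 0 + 3(67.47) = 202.4

424 kmol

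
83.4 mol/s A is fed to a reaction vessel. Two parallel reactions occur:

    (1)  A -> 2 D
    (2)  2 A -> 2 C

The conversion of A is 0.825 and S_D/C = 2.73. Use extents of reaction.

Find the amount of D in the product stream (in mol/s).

79.4 mol/s

Conversion of A: A consumed = 0.825 × 83.4 = 68.81 mol/s = 1ξ₁ + 2ξ₂.
Selectivity: 2ξ₁ / (2ξ₂) = 2.73 → ξ₁ = 2.73 ξ₂.
Substitute: (1·2.73 + 2) ξ₂ = 68.81 → ξ₂ = 14.55 mol/s, ξ₁ = 39.71 mol/s.
Outlet amounts (n = n₀ + Σ ν·ξ):
  A: 83.4 − 1(39.71) − 2(14.55) = 14.59
  D: 0 + 2(39.71) = 79.42
  C: 0 + 2(14.55) = 29.09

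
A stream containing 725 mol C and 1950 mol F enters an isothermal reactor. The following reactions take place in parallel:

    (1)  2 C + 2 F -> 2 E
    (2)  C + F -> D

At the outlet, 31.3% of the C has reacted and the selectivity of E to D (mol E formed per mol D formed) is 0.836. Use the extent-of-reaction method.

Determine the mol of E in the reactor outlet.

Conversion of C: C consumed = 0.313 × 725 = 226.9 mol = 2ξ₁ + 1ξ₂.
Selectivity: 2ξ₁ / (1ξ₂) = 0.836 → ξ₁ = 0.418 ξ₂.
Substitute: (2·0.418 + 1) ξ₂ = 226.9 → ξ₂ = 123.6 mol, ξ₁ = 51.66 mol.
Outlet amounts (n = n₀ + Σ ν·ξ):
  C: 725 − 2(51.66) − 1(123.6) = 498.1
  F: 1950 − 2(51.66) − 1(123.6) = 1723
  E: 0 + 2(51.66) = 103.3
  D: 0 + 1(123.6) = 123.6

103 mol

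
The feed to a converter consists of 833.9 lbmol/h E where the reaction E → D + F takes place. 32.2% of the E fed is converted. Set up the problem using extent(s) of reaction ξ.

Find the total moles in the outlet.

1100 lbmol/h

E reacted = 0.322 × 833.9 = 268.5 lbmol/h; ν_E = −1, so ξ = 268.5/1 = 268.5 lbmol/h.
Outlet amounts (n = n₀ + ν ξ):
  E: 833.9 − 1(268.5) = 565.4
  D: 0 + 1(268.5) = 268.5
  F: 0 + 1(268.5) = 268.5
Total out = 565.4 + 268.5 + 268.5 = 1102 lbmol/h.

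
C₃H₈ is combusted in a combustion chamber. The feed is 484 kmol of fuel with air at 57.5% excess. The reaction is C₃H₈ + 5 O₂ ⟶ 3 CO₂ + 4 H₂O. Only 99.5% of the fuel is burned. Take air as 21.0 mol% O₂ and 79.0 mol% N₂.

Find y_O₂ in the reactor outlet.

0.0734

Stoichiometric O₂ = 5 × 484 = 2420 kmol; O₂ fed = 2420 × 1.575 = 3812 kmol.
N₂ fed = 3812 × 79/21 = 14340 kmol.
Fuel reacted = 0.995 × 484 → ξ = 481.6 kmol.
Outlet (n = n₀ + ν ξ):
  C₃H₈: 484 − 1(481.6) = 2.42
  O₂: 3812 − 5(481.6) = 1404
  N₂: 14340 (inert)
  CO₂: 0 + 3(481.6) = 1445
  H₂O: 0 + 4(481.6) = 1926
Total out = 19120 kmol; y_O₂ = 1404 / 19120 = 0.07343.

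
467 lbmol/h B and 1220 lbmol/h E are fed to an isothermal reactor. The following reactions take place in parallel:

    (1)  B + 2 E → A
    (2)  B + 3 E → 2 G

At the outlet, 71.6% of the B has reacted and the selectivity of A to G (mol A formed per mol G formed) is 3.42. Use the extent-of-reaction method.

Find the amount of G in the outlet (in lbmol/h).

85.3 lbmol/h

Conversion of B: B consumed = 0.716 × 467 = 334.4 lbmol/h = 1ξ₁ + 1ξ₂.
Selectivity: 1ξ₁ / (2ξ₂) = 3.42 → ξ₁ = 6.84 ξ₂.
Substitute: (1·6.84 + 1) ξ₂ = 334.4 → ξ₂ = 42.65 lbmol/h, ξ₁ = 291.7 lbmol/h.
Outlet amounts (n = n₀ + Σ ν·ξ):
  B: 467 − 1(291.7) − 1(42.65) = 132.6
  E: 1220 − 2(291.7) − 3(42.65) = 508.6
  A: 0 + 1(291.7) = 291.7
  G: 0 + 2(42.65) = 85.3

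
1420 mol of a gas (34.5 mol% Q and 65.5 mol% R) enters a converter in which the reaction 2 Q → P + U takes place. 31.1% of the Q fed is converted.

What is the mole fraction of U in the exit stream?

0.0536

Q reacted = 0.311 × 489.9 = 152.4 mol; ν_Q = −2, so ξ = 152.4/2 = 76.18 mol.
Outlet amounts (n = n₀ + ν ξ):
  Q: 489.9 − 2(76.18) = 337.5
  P: 0 + 1(76.18) = 76.18
  U: 0 + 1(76.18) = 76.18
  R: 930.1 (inert)
Total out = 1420 mol; y_U = 76.18 / 1420 = 0.05365.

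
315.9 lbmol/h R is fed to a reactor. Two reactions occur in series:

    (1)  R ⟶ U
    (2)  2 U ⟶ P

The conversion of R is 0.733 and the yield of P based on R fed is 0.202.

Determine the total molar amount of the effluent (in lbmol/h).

252 lbmol/h

Conversion of R: R consumed = 1ξ₁ = 0.733 × 315.9 → ξ₁ = 231.6 lbmol/h.
Yield of P: 1ξ₂ / 315.9 = 0.202 → ξ₂ = 63.81 lbmol/h.
Outlet amounts (n = n₀ + Σ ν·ξ):
  R: 315.9 − 1(231.6) = 84.35
  U: 0 + 1(231.6) − 2(63.81) = 103.9
  P: 0 + 1(63.81) = 63.81
Total out = 84.35 + 103.9 + 63.81 = 252.1 lbmol/h.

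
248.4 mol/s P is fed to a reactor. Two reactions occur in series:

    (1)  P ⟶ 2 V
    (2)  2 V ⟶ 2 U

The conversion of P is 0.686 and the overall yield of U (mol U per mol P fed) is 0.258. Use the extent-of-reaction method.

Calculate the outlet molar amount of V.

277 mol/s

Conversion of P: P consumed = 1ξ₁ = 0.686 × 248.4 → ξ₁ = 170.4 mol/s.
Yield of U: 2ξ₂ / 248.4 = 0.258 → ξ₂ = 32.04 mol/s.
Outlet amounts (n = n₀ + Σ ν·ξ):
  P: 248.4 − 1(170.4) = 78
  V: 0 + 2(170.4) − 2(32.04) = 276.7
  U: 0 + 2(32.04) = 64.09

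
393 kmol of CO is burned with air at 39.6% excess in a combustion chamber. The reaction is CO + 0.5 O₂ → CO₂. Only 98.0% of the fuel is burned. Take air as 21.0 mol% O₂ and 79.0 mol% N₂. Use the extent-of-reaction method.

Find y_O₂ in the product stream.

Stoichiometric O₂ = 0.5 × 393 = 196.5 kmol; O₂ fed = 196.5 × 1.396 = 274.3 kmol.
N₂ fed = 274.3 × 79/21 = 1032 kmol.
Fuel reacted = 0.98 × 393 → ξ = 385.1 kmol.
Outlet (n = n₀ + ν ξ):
  CO: 393 − 1(385.1) = 7.86
  O₂: 274.3 − 0.5(385.1) = 81.74
  N₂: 1032 (inert)
  CO₂: 0 + 1(385.1) = 385.1
Total out = 1507 kmol; y_O₂ = 81.74 / 1507 = 0.05425.

0.0543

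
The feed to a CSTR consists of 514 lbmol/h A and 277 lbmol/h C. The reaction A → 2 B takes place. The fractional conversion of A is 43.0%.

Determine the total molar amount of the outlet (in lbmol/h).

A reacted = 0.43 × 514 = 221 lbmol/h; ν_A = −1, so ξ = 221/1 = 221 lbmol/h.
Outlet amounts (n = n₀ + ν ξ):
  A: 514 − 1(221) = 293
  B: 0 + 2(221) = 442
  C: 277 (inert)
Total out = 293 + 442 + 277 = 1012 lbmol/h.

1010 lbmol/h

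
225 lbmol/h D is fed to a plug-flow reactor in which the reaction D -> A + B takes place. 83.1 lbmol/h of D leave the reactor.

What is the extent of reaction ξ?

For D: n = n₀ − 1ξ → 83.1 = 225 − 1ξ, giving ξ = 141.9 lbmol/h.
Outlet amounts (n = n₀ + ν ξ):
  D: 225 − 1(141.9) = 83.1
  A: 0 + 1(141.9) = 141.9
  B: 0 + 1(141.9) = 141.9

ξ = 142 lbmol/h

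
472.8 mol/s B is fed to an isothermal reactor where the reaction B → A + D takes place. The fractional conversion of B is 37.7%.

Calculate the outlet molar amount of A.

B reacted = 0.377 × 472.8 = 178.2 mol/s; ν_B = −1, so ξ = 178.2/1 = 178.2 mol/s.
Outlet amounts (n = n₀ + ν ξ):
  B: 472.8 − 1(178.2) = 294.6
  A: 0 + 1(178.2) = 178.2
  D: 0 + 1(178.2) = 178.2

178 mol/s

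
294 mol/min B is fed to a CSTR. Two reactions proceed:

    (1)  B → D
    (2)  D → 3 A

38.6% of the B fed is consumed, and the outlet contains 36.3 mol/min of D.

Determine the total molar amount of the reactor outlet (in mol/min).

448 mol/min

Conversion of B: B consumed = 1ξ₁ = 0.386 × 294 → ξ₁ = 113.5 mol/min.
D balance: n_D = 0 + 1ξ₁ − 1ξ₂ = 36.3 → ξ₂ = (1·113.5 − 36.3)/1 = 77.18 mol/min.
Outlet amounts (n = n₀ + Σ ν·ξ):
  B: 294 − 1(113.5) = 180.5
  D: 0 + 1(113.5) − 1(77.18) = 36.3
  A: 0 + 3(77.18) = 231.6
Total out = 180.5 + 36.3 + 231.6 = 448.4 mol/min.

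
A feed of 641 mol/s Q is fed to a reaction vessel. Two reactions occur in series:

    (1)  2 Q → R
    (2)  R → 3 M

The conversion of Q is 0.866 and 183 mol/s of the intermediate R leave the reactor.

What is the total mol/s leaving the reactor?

553 mol/s

Conversion of Q: Q consumed = 2ξ₁ = 0.866 × 641 → ξ₁ = 277.6 mol/s.
R balance: n_R = 0 + 1ξ₁ − 1ξ₂ = 183 → ξ₂ = (1·277.6 − 183)/1 = 94.55 mol/s.
Outlet amounts (n = n₀ + Σ ν·ξ):
  Q: 641 − 2(277.6) = 85.89
  R: 0 + 1(277.6) − 1(94.55) = 183
  M: 0 + 3(94.55) = 283.7
Total out = 85.89 + 183 + 283.7 = 552.6 mol/s.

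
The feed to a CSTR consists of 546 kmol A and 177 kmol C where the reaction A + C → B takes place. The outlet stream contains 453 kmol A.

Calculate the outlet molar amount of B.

For A: n = n₀ − 1ξ → 453 = 546 − 1ξ, giving ξ = 93 kmol.
Outlet amounts (n = n₀ + ν ξ):
  A: 546 − 1(93) = 453
  C: 177 − 1(93) = 84
  B: 0 + 1(93) = 93

93 kmol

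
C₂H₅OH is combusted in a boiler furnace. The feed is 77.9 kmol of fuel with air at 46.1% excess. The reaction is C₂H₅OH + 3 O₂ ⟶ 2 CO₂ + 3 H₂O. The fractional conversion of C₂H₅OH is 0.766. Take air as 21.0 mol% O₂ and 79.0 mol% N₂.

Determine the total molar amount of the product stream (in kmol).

1760 kmol

Stoichiometric O₂ = 3 × 77.9 = 233.7 kmol; O₂ fed = 233.7 × 1.461 = 341.4 kmol.
N₂ fed = 341.4 × 79/21 = 1284 kmol.
Fuel reacted = 0.766 × 77.9 → ξ = 59.67 kmol.
Outlet (n = n₀ + ν ξ):
  C₂H₅OH: 77.9 − 1(59.67) = 18.23
  O₂: 341.4 − 3(59.67) = 162.4
  N₂: 1284 (inert)
  CO₂: 0 + 2(59.67) = 119.3
  H₂O: 0 + 3(59.67) = 179
Total out = 18.23 + 162.4 + 1284 + 119.3 + 179 = 1763 kmol.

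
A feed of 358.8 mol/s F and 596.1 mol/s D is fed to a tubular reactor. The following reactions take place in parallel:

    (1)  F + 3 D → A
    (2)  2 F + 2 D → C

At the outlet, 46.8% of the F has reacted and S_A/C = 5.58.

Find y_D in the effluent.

0.35

Conversion of F: F consumed = 0.468 × 358.8 = 167.9 mol/s = 1ξ₁ + 2ξ₂.
Selectivity: 1ξ₁ / (1ξ₂) = 5.58 → ξ₁ = 5.58 ξ₂.
Substitute: (1·5.58 + 2) ξ₂ = 167.9 → ξ₂ = 22.15 mol/s, ξ₁ = 123.6 mol/s.
Outlet amounts (n = n₀ + Σ ν·ξ):
  F: 358.8 − 1(123.6) − 2(22.15) = 190.9
  D: 596.1 − 3(123.6) − 2(22.15) = 181
  A: 0 + 1(123.6) = 123.6
  C: 0 + 1(22.15) = 22.15
Total out = 517.6 mol/s; y_D = 181 / 517.6 = 0.3496.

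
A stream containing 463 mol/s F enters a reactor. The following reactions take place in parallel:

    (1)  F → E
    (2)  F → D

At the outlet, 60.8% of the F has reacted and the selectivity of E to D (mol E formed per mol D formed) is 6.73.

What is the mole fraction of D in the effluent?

Conversion of F: F consumed = 0.608 × 463 = 281.5 mol/s = 1ξ₁ + 1ξ₂.
Selectivity: 1ξ₁ / (1ξ₂) = 6.73 → ξ₁ = 6.73 ξ₂.
Substitute: (1·6.73 + 1) ξ₂ = 281.5 → ξ₂ = 36.42 mol/s, ξ₁ = 245.1 mol/s.
Outlet amounts (n = n₀ + Σ ν·ξ):
  F: 463 − 1(245.1) − 1(36.42) = 181.5
  E: 0 + 1(245.1) = 245.1
  D: 0 + 1(36.42) = 36.42
Total out = 463 mol/s; y_D = 36.42 / 463 = 0.07865.

0.0787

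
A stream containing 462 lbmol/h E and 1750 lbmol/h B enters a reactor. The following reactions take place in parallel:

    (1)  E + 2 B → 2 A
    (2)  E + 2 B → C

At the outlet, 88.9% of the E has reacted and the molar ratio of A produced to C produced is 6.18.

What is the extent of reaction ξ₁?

ξ₁ = 310 lbmol/h

Conversion of E: E consumed = 0.889 × 462 = 410.7 lbmol/h = 1ξ₁ + 1ξ₂.
Selectivity: 2ξ₁ / (1ξ₂) = 6.18 → ξ₁ = 3.09 ξ₂.
Substitute: (1·3.09 + 1) ξ₂ = 410.7 → ξ₂ = 100.4 lbmol/h, ξ₁ = 310.3 lbmol/h.
Outlet amounts (n = n₀ + Σ ν·ξ):
  E: 462 − 1(310.3) − 1(100.4) = 51.28
  B: 1750 − 2(310.3) − 2(100.4) = 928.6
  A: 0 + 2(310.3) = 620.6
  C: 0 + 1(100.4) = 100.4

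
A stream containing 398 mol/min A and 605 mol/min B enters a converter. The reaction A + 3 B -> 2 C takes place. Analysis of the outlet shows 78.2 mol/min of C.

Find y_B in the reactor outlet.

0.527

For C: n = n₀ + 2ξ → 78.2 = 0 + 2ξ, giving ξ = 39.1 mol/min.
Outlet amounts (n = n₀ + ν ξ):
  A: 398 − 1(39.1) = 358.9
  B: 605 − 3(39.1) = 487.7
  C: 0 + 2(39.1) = 78.2
Total out = 924.8 mol/min; y_B = 487.7 / 924.8 = 0.5274.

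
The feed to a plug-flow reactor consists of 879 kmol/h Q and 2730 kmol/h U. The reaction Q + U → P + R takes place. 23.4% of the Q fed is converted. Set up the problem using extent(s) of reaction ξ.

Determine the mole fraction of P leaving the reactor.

0.057

Q reacted = 0.234 × 879 = 205.7 kmol/h; ν_Q = −1, so ξ = 205.7/1 = 205.7 kmol/h.
Outlet amounts (n = n₀ + ν ξ):
  Q: 879 − 1(205.7) = 673.3
  U: 2730 − 1(205.7) = 2524
  P: 0 + 1(205.7) = 205.7
  R: 0 + 1(205.7) = 205.7
Total out = 3609 kmol/h; y_P = 205.7 / 3609 = 0.05699.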